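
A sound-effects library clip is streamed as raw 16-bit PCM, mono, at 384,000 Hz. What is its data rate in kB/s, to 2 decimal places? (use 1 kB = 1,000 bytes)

Bit rate = 384,000 × 16 × 1 = 6,144,000 bits/s.
6,144,000 / 8 = 768,000 B/s = 768.00 kB/s.

768.00 kB/s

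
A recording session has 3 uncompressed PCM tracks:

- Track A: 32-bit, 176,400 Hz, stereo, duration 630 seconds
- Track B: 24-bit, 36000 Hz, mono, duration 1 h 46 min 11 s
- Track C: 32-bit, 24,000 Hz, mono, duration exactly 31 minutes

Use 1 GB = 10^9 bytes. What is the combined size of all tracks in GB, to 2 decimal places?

1.76 GB

Track A: 176,400 × 630 × 4 × 2 = 889,056,000 bytes.
Track B: 1 h 46 min 11 s = 6,371 s; 36,000 × 6,371 × 3 × 1 = 688,068,000 bytes.
Track C: exactly 31 minutes = 1,860 s; 24,000 × 1,860 × 4 × 1 = 178,560,000 bytes.
Total = 1,755,684,000 bytes = 1.76 GB.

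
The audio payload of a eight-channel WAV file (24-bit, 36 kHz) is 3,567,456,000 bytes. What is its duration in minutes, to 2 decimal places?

68.82 minutes

Byte rate = 36,000 × 3 × 8 = 864,000 bytes/s.
Duration = 3,567,456,000 / 864,000 = 4,129 s.
4,129 s / 60 = 68.82 minutes.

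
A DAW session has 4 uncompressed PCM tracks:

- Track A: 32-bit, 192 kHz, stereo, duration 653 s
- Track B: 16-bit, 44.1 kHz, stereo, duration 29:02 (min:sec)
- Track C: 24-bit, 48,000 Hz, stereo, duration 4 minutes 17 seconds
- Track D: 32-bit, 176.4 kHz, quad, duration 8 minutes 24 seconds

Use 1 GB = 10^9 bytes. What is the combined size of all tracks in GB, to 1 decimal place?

Track A: 192,000 × 653 × 4 × 2 = 1,003,008,000 bytes.
Track B: 29:02 (min:sec) = 1,742 s; 44,100 × 1,742 × 2 × 2 = 307,288,800 bytes.
Track C: 4 minutes 17 seconds = 257 s; 48,000 × 257 × 3 × 2 = 74,016,000 bytes.
Track D: 8 minutes 24 seconds = 504 s; 176,400 × 504 × 4 × 4 = 1,422,489,600 bytes.
Total = 2,806,802,400 bytes = 2.8 GB.

2.8 GB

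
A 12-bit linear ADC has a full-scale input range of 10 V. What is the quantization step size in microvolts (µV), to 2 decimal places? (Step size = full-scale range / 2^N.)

10 V / 2^12 = 10 / 4,096 V = 2441.41 µV.

2441.41 µV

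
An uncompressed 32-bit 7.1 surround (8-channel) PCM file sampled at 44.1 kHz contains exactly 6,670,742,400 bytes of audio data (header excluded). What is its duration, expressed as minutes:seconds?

78:47

Byte rate = 44,100 × 4 × 8 = 1,411,200 bytes/s.
Duration = 6,670,742,400 / 1,411,200 = 4,727 s.
4,727 s = 78:47.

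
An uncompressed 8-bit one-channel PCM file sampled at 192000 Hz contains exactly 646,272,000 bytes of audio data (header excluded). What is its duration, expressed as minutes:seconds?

Byte rate = 192,000 × 1 × 1 = 192,000 bytes/s.
Duration = 646,272,000 / 192,000 = 3,366 s.
3,366 s = 56:06.

56:06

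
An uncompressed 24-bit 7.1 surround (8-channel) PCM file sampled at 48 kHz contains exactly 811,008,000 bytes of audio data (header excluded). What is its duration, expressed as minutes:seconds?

11:44

Byte rate = 48,000 × 3 × 8 = 1,152,000 bytes/s.
Duration = 811,008,000 / 1,152,000 = 704 s.
704 s = 11:44.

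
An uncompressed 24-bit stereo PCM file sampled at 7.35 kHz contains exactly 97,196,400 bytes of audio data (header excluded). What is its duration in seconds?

Byte rate = 7,350 × 3 × 2 = 44,100 bytes/s.
Duration = 97,196,400 / 44,100 = 2,204 s.

2,204 seconds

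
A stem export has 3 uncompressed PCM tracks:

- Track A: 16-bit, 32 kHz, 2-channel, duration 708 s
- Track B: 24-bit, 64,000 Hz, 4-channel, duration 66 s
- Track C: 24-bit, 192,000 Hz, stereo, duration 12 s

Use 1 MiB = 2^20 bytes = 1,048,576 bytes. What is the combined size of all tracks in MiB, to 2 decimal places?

147.95 MiB

Track A: 32,000 × 708 × 2 × 2 = 90,624,000 bytes.
Track B: 64,000 × 66 × 3 × 4 = 50,688,000 bytes.
Track C: 192,000 × 12 × 3 × 2 = 13,824,000 bytes.
Total = 155,136,000 bytes = 147.95 MiB.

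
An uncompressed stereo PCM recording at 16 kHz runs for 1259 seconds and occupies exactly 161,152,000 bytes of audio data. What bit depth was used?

Bytes per sample = 161,152,000 / (16,000 × 1,259 × 2) = 161,152,000 / 40,288,000 = 4.
Bit depth = 4 × 8 = 32 bits.

32 bits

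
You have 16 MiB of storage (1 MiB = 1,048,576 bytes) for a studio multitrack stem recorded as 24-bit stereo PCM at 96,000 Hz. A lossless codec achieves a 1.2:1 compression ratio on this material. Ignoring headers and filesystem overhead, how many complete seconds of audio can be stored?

34 seconds

Uncompressed byte rate = 96,000 × 3 × 2 = 576,000 bytes/s.
After 1.2:1 compression, effective rate ≈ 480000 bytes/s.
Capacity = 16 × 1,048,576 = 16,777,216 bytes.
16,777,216 / effective rate ≈ 34.95 s → 34 seconds.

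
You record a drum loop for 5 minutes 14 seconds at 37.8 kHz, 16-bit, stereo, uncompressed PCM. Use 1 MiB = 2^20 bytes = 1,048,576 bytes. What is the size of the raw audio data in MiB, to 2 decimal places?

Duration = 5 minutes 14 seconds = 314 s.
Bytes = 37,800 samples/s × 314 s × 2 bytes/sample × 2 ch = 47,476,800 bytes.
47,476,800 / 1,048,576 = 45.28 MiB.

45.28 MiB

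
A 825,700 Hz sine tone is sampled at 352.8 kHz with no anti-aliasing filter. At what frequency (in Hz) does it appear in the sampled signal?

120,100 Hz

Nyquist = 352,800/2 = 176,400 Hz; 825,700 Hz exceeds it.
Alias = |825,700 − 2×352,800| = |825,700 − 705,600| = 120,100 Hz.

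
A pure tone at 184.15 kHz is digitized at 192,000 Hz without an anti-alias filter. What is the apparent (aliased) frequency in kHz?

7.85 kHz

Nyquist = 192,000/2 = 96,000 Hz; 184,150 Hz exceeds it.
Alias = |184,150 − 1×192,000| = |184,150 − 192,000| = 7,850 Hz = 7.85 kHz.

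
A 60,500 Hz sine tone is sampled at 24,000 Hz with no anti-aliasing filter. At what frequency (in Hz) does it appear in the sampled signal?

11,500 Hz

Nyquist = 24,000/2 = 12,000 Hz; 60,500 Hz exceeds it.
Alias = |60,500 − 3×24,000| = |60,500 − 72,000| = 11,500 Hz.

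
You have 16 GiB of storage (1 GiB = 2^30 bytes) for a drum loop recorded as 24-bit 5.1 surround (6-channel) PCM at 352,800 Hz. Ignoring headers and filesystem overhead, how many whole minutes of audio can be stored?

Uncompressed byte rate = 352,800 × 3 × 6 = 6,350,400 bytes/s.
Capacity = 16 × 1,073,741,824 = 17,179,869,184 bytes.
17,179,869,184 / 6,350,400 ≈ 2705.32 s → 45 minutes.

45 minutes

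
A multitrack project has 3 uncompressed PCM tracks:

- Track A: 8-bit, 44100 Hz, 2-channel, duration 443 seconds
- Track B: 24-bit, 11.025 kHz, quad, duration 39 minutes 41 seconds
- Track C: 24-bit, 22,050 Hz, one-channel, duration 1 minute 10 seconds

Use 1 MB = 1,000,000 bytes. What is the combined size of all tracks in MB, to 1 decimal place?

358.7 MB

Track A: 44,100 × 443 × 1 × 2 = 39,072,600 bytes.
Track B: 39 minutes 41 seconds = 2,381 s; 11,025 × 2,381 × 3 × 4 = 315,006,300 bytes.
Track C: 1 minute 10 seconds = 70 s; 22,050 × 70 × 3 × 1 = 4,630,500 bytes.
Total = 358,709,400 bytes = 358.7 MB.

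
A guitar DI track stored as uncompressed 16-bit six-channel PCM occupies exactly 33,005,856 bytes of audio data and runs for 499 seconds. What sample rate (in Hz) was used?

Bytes = sample_rate × seconds × bytes_per_sample × channels.
sample_rate = 33,005,856 / (499 × 2 × 6) = 33,005,856 / 5,988 = 5,512 Hz.

5,512 Hz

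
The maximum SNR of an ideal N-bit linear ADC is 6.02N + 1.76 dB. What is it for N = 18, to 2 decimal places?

6.02 × 18 + 1.76 = 110.12 dB.

110.12 dB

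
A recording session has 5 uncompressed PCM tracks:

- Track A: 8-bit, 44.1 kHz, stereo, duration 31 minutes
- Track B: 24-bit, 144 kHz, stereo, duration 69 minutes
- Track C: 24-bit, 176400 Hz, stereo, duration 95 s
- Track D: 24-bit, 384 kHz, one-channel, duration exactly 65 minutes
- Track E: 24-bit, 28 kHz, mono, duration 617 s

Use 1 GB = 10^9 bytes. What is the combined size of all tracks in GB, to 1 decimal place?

Track A: 31 minutes = 1,860 s; 44,100 × 1,860 × 1 × 2 = 164,052,000 bytes.
Track B: 69 minutes = 4,140 s; 144,000 × 4,140 × 3 × 2 = 3,576,960,000 bytes.
Track C: 176,400 × 95 × 3 × 2 = 100,548,000 bytes.
Track D: exactly 65 minutes = 3,900 s; 384,000 × 3,900 × 3 × 1 = 4,492,800,000 bytes.
Track E: 28,000 × 617 × 3 × 1 = 51,828,000 bytes.
Total = 8,386,188,000 bytes = 8.4 GB.

8.4 GB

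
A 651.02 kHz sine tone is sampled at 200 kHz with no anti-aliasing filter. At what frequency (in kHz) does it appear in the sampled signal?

Nyquist = 200,000/2 = 100,000 Hz; 651,020 Hz exceeds it.
Alias = |651,020 − 3×200,000| = |651,020 − 600,000| = 51,020 Hz = 51.02 kHz.

51.02 kHz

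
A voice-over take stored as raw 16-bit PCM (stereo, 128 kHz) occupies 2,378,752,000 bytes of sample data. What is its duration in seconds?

4,646 seconds

Byte rate = 128,000 × 2 × 2 = 512,000 bytes/s.
Duration = 2,378,752,000 / 512,000 = 4,646 s.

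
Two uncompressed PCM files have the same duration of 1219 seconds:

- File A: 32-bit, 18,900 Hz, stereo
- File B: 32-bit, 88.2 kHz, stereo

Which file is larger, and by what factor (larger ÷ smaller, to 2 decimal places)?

File A: 18,900 × 4 × 2 = 151,200 bytes/s.
File B: 88,200 × 4 × 2 = 705,600 bytes/s.
File B is larger; ratio = 860,126,400 / 184,312,800 = 4.67.

File B, by a factor of 4.67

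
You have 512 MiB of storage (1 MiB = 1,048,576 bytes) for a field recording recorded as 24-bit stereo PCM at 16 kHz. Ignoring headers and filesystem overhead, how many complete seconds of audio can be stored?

Uncompressed byte rate = 16,000 × 3 × 2 = 96,000 bytes/s.
Capacity = 512 × 1,048,576 = 536,870,912 bytes.
536,870,912 / 96,000 ≈ 5592.41 s → 5,592 seconds.

5,592 seconds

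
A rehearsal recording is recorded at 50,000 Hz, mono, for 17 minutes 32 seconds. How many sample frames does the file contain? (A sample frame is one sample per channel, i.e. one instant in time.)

52,600,000 sample frames

17 minutes 32 seconds = 1,052 s.
50,000 samples/s × 1,052 s = 52,600,000 frames.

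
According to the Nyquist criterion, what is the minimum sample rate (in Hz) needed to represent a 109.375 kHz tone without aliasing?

218,750 Hz

Minimum sample rate = 2 × 109,375 Hz = 218,750 Hz.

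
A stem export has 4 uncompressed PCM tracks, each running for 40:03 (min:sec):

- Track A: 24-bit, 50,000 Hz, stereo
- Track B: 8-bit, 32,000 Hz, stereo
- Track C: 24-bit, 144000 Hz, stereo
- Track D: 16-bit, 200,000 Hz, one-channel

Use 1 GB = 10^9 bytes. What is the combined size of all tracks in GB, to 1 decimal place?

3.9 GB

40:03 (min:sec) = 2,403 s.
Track A: 50,000 × 2,403 × 3 × 2 = 720,900,000 bytes.
Track B: 32,000 × 2,403 × 1 × 2 = 153,792,000 bytes.
Track C: 144,000 × 2,403 × 3 × 2 = 2,076,192,000 bytes.
Track D: 200,000 × 2,403 × 2 × 1 = 961,200,000 bytes.
Total = 3,912,084,000 bytes = 3.9 GB.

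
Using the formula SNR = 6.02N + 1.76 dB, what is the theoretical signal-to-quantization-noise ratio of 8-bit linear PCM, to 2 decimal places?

6.02 × 8 + 1.76 = 49.92 dB.

49.92 dB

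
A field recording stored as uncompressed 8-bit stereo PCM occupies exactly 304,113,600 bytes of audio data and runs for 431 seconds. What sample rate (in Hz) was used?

Bytes = sample_rate × seconds × bytes_per_sample × channels.
sample_rate = 304,113,600 / (431 × 1 × 2) = 304,113,600 / 862 = 352,800 Hz.

352,800 Hz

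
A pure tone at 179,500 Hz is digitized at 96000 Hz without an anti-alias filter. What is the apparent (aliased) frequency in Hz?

12,500 Hz

Nyquist = 96,000/2 = 48,000 Hz; 179,500 Hz exceeds it.
Alias = |179,500 − 2×96,000| = |179,500 − 192,000| = 12,500 Hz.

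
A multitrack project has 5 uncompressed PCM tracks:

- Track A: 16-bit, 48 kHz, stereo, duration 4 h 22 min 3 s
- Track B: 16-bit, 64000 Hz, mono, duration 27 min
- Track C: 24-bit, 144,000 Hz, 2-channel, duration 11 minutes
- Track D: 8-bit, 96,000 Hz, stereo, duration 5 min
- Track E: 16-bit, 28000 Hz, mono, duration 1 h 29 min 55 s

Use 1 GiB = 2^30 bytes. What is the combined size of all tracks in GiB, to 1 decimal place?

Track A: 4 h 22 min 3 s = 15,723 s; 48,000 × 15,723 × 2 × 2 = 3,018,816,000 bytes.
Track B: 27 min = 1,620 s; 64,000 × 1,620 × 2 × 1 = 207,360,000 bytes.
Track C: 11 minutes = 660 s; 144,000 × 660 × 3 × 2 = 570,240,000 bytes.
Track D: 5 min = 300 s; 96,000 × 300 × 1 × 2 = 57,600,000 bytes.
Track E: 1 h 29 min 55 s = 5,395 s; 28,000 × 5,395 × 2 × 1 = 302,120,000 bytes.
Total = 4,156,136,000 bytes = 3.9 GiB.

3.9 GiB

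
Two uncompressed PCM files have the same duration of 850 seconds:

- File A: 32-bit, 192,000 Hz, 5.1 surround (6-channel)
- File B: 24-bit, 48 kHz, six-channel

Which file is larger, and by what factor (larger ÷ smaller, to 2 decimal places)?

File A: 192,000 × 4 × 6 = 4,608,000 bytes/s.
File B: 48,000 × 3 × 6 = 864,000 bytes/s.
File A is larger; ratio = 3,916,800,000 / 734,400,000 = 5.33.

File A, by a factor of 5.33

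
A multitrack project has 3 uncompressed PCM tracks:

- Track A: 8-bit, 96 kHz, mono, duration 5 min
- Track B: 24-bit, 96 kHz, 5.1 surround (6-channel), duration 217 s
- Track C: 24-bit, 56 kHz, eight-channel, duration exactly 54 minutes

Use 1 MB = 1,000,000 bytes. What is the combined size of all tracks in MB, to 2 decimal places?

4758.34 MB

Track A: 5 min = 300 s; 96,000 × 300 × 1 × 1 = 28,800,000 bytes.
Track B: 96,000 × 217 × 3 × 6 = 374,976,000 bytes.
Track C: exactly 54 minutes = 3,240 s; 56,000 × 3,240 × 3 × 8 = 4,354,560,000 bytes.
Total = 4,758,336,000 bytes = 4758.34 MB.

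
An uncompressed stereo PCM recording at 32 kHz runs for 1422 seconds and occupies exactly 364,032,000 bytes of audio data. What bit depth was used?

Bytes per sample = 364,032,000 / (32,000 × 1,422 × 2) = 364,032,000 / 91,008,000 = 4.
Bit depth = 4 × 8 = 32 bits.

32 bits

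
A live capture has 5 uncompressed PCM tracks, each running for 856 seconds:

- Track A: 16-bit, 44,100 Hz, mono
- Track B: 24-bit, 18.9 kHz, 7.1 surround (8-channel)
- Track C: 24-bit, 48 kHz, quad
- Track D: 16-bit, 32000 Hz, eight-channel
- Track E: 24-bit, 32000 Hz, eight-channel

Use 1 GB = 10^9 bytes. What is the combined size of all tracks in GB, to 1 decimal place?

Track A: 44,100 × 856 × 2 × 1 = 75,499,200 bytes.
Track B: 18,900 × 856 × 3 × 8 = 388,281,600 bytes.
Track C: 48,000 × 856 × 3 × 4 = 493,056,000 bytes.
Track D: 32,000 × 856 × 2 × 8 = 438,272,000 bytes.
Track E: 32,000 × 856 × 3 × 8 = 657,408,000 bytes.
Total = 2,052,516,800 bytes = 2.1 GB.

2.1 GB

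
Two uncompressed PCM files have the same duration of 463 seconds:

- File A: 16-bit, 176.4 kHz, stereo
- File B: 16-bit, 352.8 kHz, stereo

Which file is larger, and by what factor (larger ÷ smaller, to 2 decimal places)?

File B, by a factor of 2.00

File A: 176,400 × 2 × 2 = 705,600 bytes/s.
File B: 352,800 × 2 × 2 = 1,411,200 bytes/s.
File B is larger; ratio = 653,385,600 / 326,692,800 = 2.00.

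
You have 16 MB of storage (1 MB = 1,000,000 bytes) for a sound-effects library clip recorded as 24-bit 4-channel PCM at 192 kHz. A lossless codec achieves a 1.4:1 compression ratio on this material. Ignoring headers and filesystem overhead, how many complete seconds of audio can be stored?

9 seconds

Uncompressed byte rate = 192,000 × 3 × 4 = 2,304,000 bytes/s.
After 1.4:1 compression, effective rate ≈ 1645714.29 bytes/s.
Capacity = 16 × 1,000,000 = 16,000,000 bytes.
16,000,000 / effective rate ≈ 9.72 s → 9 seconds.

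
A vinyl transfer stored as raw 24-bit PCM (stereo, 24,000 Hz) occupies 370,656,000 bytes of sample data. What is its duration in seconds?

2,574 seconds

Byte rate = 24,000 × 3 × 2 = 144,000 bytes/s.
Duration = 370,656,000 / 144,000 = 2,574 s.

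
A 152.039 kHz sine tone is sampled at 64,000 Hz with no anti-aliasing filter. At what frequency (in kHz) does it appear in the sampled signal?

24.039 kHz

Nyquist = 64,000/2 = 32,000 Hz; 152,039 Hz exceeds it.
Alias = |152,039 − 2×64,000| = |152,039 − 128,000| = 24,039 Hz = 24.039 kHz.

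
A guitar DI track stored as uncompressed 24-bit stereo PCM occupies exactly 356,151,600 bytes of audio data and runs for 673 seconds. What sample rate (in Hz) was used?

88,200 Hz

Bytes = sample_rate × seconds × bytes_per_sample × channels.
sample_rate = 356,151,600 / (673 × 3 × 2) = 356,151,600 / 4,038 = 88,200 Hz.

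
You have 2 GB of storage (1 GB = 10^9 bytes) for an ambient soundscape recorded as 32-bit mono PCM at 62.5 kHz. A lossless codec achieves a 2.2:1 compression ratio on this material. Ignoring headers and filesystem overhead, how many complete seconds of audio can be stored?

Uncompressed byte rate = 62,500 × 4 × 1 = 250,000 bytes/s.
After 2.2:1 compression, effective rate ≈ 113636.36 bytes/s.
Capacity = 2 × 1,000,000,000 = 2,000,000,000 bytes.
2,000,000,000 / effective rate ≈ 17600 s → 17,600 seconds.

17,600 seconds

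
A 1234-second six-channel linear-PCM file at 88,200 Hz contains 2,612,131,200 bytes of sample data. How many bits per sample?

32 bits

Bytes per sample = 2,612,131,200 / (88,200 × 1,234 × 6) = 2,612,131,200 / 653,032,800 = 4.
Bit depth = 4 × 8 = 32 bits.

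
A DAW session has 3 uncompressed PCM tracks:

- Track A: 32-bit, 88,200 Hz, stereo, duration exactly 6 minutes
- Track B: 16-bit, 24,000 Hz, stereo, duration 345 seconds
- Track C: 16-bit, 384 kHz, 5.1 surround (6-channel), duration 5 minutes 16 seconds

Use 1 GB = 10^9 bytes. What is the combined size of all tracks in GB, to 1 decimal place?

1.7 GB

Track A: exactly 6 minutes = 360 s; 88,200 × 360 × 4 × 2 = 254,016,000 bytes.
Track B: 24,000 × 345 × 2 × 2 = 33,120,000 bytes.
Track C: 5 minutes 16 seconds = 316 s; 384,000 × 316 × 2 × 6 = 1,456,128,000 bytes.
Total = 1,743,264,000 bytes = 1.7 GB.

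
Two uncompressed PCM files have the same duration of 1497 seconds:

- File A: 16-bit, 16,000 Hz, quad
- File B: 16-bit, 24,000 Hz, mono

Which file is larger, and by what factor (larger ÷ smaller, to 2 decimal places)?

File A, by a factor of 2.67

File A: 16,000 × 2 × 4 = 128,000 bytes/s.
File B: 24,000 × 2 × 1 = 48,000 bytes/s.
File A is larger; ratio = 191,616,000 / 71,856,000 = 2.67.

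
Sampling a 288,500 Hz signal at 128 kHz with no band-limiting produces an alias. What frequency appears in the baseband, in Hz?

Nyquist = 128,000/2 = 64,000 Hz; 288,500 Hz exceeds it.
Alias = |288,500 − 2×128,000| = |288,500 − 256,000| = 32,500 Hz.

32,500 Hz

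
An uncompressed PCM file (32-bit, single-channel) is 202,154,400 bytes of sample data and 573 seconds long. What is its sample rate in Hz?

88,200 Hz

Bytes = sample_rate × seconds × bytes_per_sample × channels.
sample_rate = 202,154,400 / (573 × 4 × 1) = 202,154,400 / 2,292 = 88,200 Hz.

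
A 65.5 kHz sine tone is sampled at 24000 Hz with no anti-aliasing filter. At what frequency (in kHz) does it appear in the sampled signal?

6.5 kHz

Nyquist = 24,000/2 = 12,000 Hz; 65,500 Hz exceeds it.
Alias = |65,500 − 3×24,000| = |65,500 − 72,000| = 6,500 Hz = 6.5 kHz.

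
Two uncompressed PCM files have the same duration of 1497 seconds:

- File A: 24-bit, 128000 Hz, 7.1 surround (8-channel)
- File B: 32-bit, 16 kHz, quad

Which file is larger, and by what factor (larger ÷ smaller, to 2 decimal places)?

File A: 128,000 × 3 × 8 = 3,072,000 bytes/s.
File B: 16,000 × 4 × 4 = 256,000 bytes/s.
File A is larger; ratio = 4,598,784,000 / 383,232,000 = 12.00.

File A, by a factor of 12.00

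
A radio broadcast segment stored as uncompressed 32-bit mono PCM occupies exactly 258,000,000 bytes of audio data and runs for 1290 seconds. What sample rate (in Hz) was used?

Bytes = sample_rate × seconds × bytes_per_sample × channels.
sample_rate = 258,000,000 / (1,290 × 4 × 1) = 258,000,000 / 5,160 = 50,000 Hz.

50,000 Hz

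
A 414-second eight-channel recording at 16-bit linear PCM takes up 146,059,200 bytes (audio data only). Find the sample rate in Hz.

Bytes = sample_rate × seconds × bytes_per_sample × channels.
sample_rate = 146,059,200 / (414 × 2 × 8) = 146,059,200 / 6,624 = 22,050 Hz.

22,050 Hz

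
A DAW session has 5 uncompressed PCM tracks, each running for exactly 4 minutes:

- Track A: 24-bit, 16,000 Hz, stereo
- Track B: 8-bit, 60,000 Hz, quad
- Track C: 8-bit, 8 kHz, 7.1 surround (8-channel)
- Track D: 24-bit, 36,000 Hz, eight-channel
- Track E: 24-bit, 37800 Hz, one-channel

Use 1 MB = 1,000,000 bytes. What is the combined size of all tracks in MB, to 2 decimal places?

exactly 4 minutes = 240 s.
Track A: 16,000 × 240 × 3 × 2 = 23,040,000 bytes.
Track B: 60,000 × 240 × 1 × 4 = 57,600,000 bytes.
Track C: 8,000 × 240 × 1 × 8 = 15,360,000 bytes.
Track D: 36,000 × 240 × 3 × 8 = 207,360,000 bytes.
Track E: 37,800 × 240 × 3 × 1 = 27,216,000 bytes.
Total = 330,576,000 bytes = 330.58 MB.

330.58 MB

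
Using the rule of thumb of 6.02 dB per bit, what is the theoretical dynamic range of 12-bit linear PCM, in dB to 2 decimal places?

72.24 dB

12 × 6.02 = 72.24 dB.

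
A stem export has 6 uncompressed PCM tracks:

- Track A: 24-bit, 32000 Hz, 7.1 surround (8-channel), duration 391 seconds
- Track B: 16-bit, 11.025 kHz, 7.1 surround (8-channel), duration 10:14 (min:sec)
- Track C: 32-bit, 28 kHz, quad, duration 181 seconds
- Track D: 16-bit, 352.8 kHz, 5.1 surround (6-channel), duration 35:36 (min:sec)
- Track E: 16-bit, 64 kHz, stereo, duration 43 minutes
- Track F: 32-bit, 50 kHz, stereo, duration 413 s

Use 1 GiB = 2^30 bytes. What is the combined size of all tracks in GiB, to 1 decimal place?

9.6 GiB

Track A: 32,000 × 391 × 3 × 8 = 300,288,000 bytes.
Track B: 10:14 (min:sec) = 614 s; 11,025 × 614 × 2 × 8 = 108,309,600 bytes.
Track C: 28,000 × 181 × 4 × 4 = 81,088,000 bytes.
Track D: 35:36 (min:sec) = 2,136 s; 352,800 × 2,136 × 2 × 6 = 9,042,969,600 bytes.
Track E: 43 minutes = 2,580 s; 64,000 × 2,580 × 2 × 2 = 660,480,000 bytes.
Track F: 50,000 × 413 × 4 × 2 = 165,200,000 bytes.
Total = 10,358,335,200 bytes = 9.6 GiB.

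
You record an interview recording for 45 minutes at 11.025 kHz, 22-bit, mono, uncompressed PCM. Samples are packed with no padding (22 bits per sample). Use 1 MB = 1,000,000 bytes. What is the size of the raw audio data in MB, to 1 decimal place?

81.9 MB

Duration = 45 minutes = 2,700 s.
Bits = 11,025 × 2,700 × 22 × 1 = 654,885,000 bits = 81,860,625 bytes.
81,860,625 / 1,000,000 = 81.9 MB.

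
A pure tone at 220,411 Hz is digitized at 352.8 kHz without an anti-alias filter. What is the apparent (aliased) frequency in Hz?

132,389 Hz

Nyquist = 352,800/2 = 176,400 Hz; 220,411 Hz exceeds it.
Alias = |220,411 − 1×352,800| = |220,411 − 352,800| = 132,389 Hz.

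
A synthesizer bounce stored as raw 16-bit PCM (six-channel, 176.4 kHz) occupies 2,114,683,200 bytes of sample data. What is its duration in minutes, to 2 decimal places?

16.65 minutes

Byte rate = 176,400 × 2 × 6 = 2,116,800 bytes/s.
Duration = 2,114,683,200 / 2,116,800 = 999 s.
999 s / 60 = 16.65 minutes.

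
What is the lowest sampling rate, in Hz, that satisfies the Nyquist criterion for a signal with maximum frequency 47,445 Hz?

Minimum sample rate = 2 × 47,445 Hz = 94,890 Hz.

94,890 Hz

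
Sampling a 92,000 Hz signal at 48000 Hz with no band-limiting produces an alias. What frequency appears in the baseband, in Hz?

4,000 Hz

Nyquist = 48,000/2 = 24,000 Hz; 92,000 Hz exceeds it.
Alias = |92,000 − 2×48,000| = |92,000 − 96,000| = 4,000 Hz.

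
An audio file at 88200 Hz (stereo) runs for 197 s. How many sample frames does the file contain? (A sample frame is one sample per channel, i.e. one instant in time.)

88,200 samples/s × 197 s = 17,375,400 frames.

17,375,400 sample frames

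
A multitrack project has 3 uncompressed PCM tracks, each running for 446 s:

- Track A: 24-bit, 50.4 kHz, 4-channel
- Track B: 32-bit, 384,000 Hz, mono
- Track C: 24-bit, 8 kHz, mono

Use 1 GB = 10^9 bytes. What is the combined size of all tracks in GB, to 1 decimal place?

1.0 GB

Track A: 50,400 × 446 × 3 × 4 = 269,740,800 bytes.
Track B: 384,000 × 446 × 4 × 1 = 685,056,000 bytes.
Track C: 8,000 × 446 × 3 × 1 = 10,704,000 bytes.
Total = 965,500,800 bytes = 1.0 GB.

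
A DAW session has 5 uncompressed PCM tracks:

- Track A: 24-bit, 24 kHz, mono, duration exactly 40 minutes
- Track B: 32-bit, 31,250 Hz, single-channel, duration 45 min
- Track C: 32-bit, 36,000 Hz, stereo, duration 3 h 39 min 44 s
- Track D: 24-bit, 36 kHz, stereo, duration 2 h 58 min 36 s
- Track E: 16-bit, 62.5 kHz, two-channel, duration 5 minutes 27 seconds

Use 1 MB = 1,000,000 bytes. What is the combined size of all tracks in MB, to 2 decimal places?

6703.70 MB

Track A: exactly 40 minutes = 2,400 s; 24,000 × 2,400 × 3 × 1 = 172,800,000 bytes.
Track B: 45 min = 2,700 s; 31,250 × 2,700 × 4 × 1 = 337,500,000 bytes.
Track C: 3 h 39 min 44 s = 13,184 s; 36,000 × 13,184 × 4 × 2 = 3,796,992,000 bytes.
Track D: 2 h 58 min 36 s = 10,716 s; 36,000 × 10,716 × 3 × 2 = 2,314,656,000 bytes.
Track E: 5 minutes 27 seconds = 327 s; 62,500 × 327 × 2 × 2 = 81,750,000 bytes.
Total = 6,703,698,000 bytes = 6703.70 MB.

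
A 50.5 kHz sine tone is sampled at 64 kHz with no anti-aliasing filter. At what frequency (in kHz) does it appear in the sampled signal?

Nyquist = 64,000/2 = 32,000 Hz; 50,500 Hz exceeds it.
Alias = |50,500 − 1×64,000| = |50,500 − 64,000| = 13,500 Hz = 13.5 kHz.

13.5 kHz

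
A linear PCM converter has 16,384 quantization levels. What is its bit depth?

14 bits

log2(16,384) = 14.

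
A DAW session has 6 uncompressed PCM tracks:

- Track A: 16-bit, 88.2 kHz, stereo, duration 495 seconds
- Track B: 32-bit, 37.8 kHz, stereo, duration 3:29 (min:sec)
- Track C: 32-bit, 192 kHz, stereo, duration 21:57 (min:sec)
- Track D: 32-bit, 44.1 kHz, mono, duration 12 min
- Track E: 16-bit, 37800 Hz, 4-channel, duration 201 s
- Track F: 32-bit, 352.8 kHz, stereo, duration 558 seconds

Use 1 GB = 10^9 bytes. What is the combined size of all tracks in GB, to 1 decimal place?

Track A: 88,200 × 495 × 2 × 2 = 174,636,000 bytes.
Track B: 3:29 (min:sec) = 209 s; 37,800 × 209 × 4 × 2 = 63,201,600 bytes.
Track C: 21:57 (min:sec) = 1,317 s; 192,000 × 1,317 × 4 × 2 = 2,022,912,000 bytes.
Track D: 12 min = 720 s; 44,100 × 720 × 4 × 1 = 127,008,000 bytes.
Track E: 37,800 × 201 × 2 × 4 = 60,782,400 bytes.
Track F: 352,800 × 558 × 4 × 2 = 1,574,899,200 bytes.
Total = 4,023,439,200 bytes = 4.0 GB.

4.0 GB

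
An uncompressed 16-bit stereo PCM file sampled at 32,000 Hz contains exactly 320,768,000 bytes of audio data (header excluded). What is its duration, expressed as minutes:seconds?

Byte rate = 32,000 × 2 × 2 = 128,000 bytes/s.
Duration = 320,768,000 / 128,000 = 2,506 s.
2,506 s = 41:46.

41:46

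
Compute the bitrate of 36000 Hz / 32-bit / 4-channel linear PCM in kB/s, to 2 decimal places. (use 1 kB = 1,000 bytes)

576.00 kB/s

Bit rate = 36,000 × 32 × 4 = 4,608,000 bits/s.
4,608,000 / 8 = 576,000 B/s = 576.00 kB/s.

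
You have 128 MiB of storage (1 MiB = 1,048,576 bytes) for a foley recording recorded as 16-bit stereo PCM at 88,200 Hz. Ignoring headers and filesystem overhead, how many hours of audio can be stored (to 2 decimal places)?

0.11 hours

Uncompressed byte rate = 88,200 × 2 × 2 = 352,800 bytes/s.
Capacity = 128 × 1,048,576 = 134,217,728 bytes.
134,217,728 / 352,800 ≈ 380.44 s → 0.11 hours.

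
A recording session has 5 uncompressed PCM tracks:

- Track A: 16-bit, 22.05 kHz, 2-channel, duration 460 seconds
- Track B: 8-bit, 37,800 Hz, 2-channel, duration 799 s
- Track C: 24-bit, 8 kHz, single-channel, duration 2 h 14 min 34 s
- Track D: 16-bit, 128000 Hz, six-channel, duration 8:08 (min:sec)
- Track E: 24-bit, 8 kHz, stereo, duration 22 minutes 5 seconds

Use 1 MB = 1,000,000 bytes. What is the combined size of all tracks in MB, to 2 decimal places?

1107.92 MB

Track A: 22,050 × 460 × 2 × 2 = 40,572,000 bytes.
Track B: 37,800 × 799 × 1 × 2 = 60,404,400 bytes.
Track C: 2 h 14 min 34 s = 8,074 s; 8,000 × 8,074 × 3 × 1 = 193,776,000 bytes.
Track D: 8:08 (min:sec) = 488 s; 128,000 × 488 × 2 × 6 = 749,568,000 bytes.
Track E: 22 minutes 5 seconds = 1,325 s; 8,000 × 1,325 × 3 × 2 = 63,600,000 bytes.
Total = 1,107,920,400 bytes = 1107.92 MB.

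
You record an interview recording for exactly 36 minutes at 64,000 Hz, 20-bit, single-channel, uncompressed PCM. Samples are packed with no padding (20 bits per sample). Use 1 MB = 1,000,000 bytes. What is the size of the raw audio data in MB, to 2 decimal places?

Duration = exactly 36 minutes = 2,160 s.
Bits = 64,000 × 2,160 × 20 × 1 = 2,764,800,000 bits = 345,600,000 bytes.
345,600,000 / 1,000,000 = 345.60 MB.

345.60 MB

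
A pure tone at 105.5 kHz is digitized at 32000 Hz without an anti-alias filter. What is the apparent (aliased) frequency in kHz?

9.5 kHz

Nyquist = 32,000/2 = 16,000 Hz; 105,500 Hz exceeds it.
Alias = |105,500 − 3×32,000| = |105,500 − 96,000| = 9,500 Hz = 9.5 kHz.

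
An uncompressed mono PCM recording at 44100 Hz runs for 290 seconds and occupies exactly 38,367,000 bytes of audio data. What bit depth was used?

24 bits

Bytes per sample = 38,367,000 / (44,100 × 290 × 1) = 38,367,000 / 12,789,000 = 3.
Bit depth = 3 × 8 = 24 bits.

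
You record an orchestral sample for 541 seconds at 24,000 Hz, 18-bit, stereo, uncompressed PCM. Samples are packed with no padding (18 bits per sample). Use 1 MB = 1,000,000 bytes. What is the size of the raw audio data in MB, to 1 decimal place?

58.4 MB

Bits = 24,000 × 541 × 18 × 2 = 467,424,000 bits = 58,428,000 bytes.
58,428,000 / 1,000,000 = 58.4 MB.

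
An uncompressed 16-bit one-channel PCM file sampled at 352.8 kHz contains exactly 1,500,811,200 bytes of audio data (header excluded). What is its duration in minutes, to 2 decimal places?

35.45 minutes

Byte rate = 352,800 × 2 × 1 = 705,600 bytes/s.
Duration = 1,500,811,200 / 705,600 = 2,127 s.
2,127 s / 60 = 35.45 minutes.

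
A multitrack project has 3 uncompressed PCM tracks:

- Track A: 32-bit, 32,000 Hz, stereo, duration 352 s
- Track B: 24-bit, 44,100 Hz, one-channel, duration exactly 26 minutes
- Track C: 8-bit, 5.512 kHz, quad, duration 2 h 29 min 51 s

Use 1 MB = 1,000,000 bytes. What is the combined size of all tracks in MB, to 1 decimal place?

Track A: 32,000 × 352 × 4 × 2 = 90,112,000 bytes.
Track B: exactly 26 minutes = 1,560 s; 44,100 × 1,560 × 3 × 1 = 206,388,000 bytes.
Track C: 2 h 29 min 51 s = 8,991 s; 5,512 × 8,991 × 1 × 4 = 198,233,568 bytes.
Total = 494,733,568 bytes = 494.7 MB.

494.7 MB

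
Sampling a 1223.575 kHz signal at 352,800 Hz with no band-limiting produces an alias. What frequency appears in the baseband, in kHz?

165.175 kHz

Nyquist = 352,800/2 = 176,400 Hz; 1,223,575 Hz exceeds it.
Alias = |1,223,575 − 3×352,800| = |1,223,575 − 1,058,400| = 165,175 Hz = 165.175 kHz.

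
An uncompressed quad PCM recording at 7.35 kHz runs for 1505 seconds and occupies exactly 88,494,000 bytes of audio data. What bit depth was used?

16 bits

Bytes per sample = 88,494,000 / (7,350 × 1,505 × 4) = 88,494,000 / 44,247,000 = 2.
Bit depth = 2 × 8 = 16 bits.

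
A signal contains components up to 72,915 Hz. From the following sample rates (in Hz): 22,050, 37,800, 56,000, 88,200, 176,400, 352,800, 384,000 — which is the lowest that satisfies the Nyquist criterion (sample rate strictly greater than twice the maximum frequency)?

Need sample rate > 2 × 72,915 = 145,830 Hz.
Lowest listed rate above 145,830 Hz is 176,400 Hz.

176,400 Hz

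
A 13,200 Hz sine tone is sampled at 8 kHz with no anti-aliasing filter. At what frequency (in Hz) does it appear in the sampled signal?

Nyquist = 8,000/2 = 4,000 Hz; 13,200 Hz exceeds it.
Alias = |13,200 − 2×8,000| = |13,200 − 16,000| = 2,800 Hz.

2,800 Hz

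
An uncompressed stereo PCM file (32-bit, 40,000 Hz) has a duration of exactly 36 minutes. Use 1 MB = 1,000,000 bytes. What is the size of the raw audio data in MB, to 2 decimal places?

691.20 MB

Duration = exactly 36 minutes = 2,160 s.
Bytes = 40,000 samples/s × 2,160 s × 4 bytes/sample × 2 ch = 691,200,000 bytes.
691,200,000 / 1,000,000 = 691.20 MB.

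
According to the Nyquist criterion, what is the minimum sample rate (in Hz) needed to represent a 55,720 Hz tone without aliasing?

111,440 Hz

Minimum sample rate = 2 × 55,720 Hz = 111,440 Hz.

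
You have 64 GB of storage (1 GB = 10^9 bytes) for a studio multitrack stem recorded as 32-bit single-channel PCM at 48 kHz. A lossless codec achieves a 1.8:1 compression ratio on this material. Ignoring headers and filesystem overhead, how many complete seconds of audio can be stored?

600,000 seconds

Uncompressed byte rate = 48,000 × 4 × 1 = 192,000 bytes/s.
After 1.8:1 compression, effective rate ≈ 106666.67 bytes/s.
Capacity = 64 × 1,000,000,000 = 64,000,000,000 bytes.
64,000,000,000 / effective rate ≈ 600000 s → 600,000 seconds.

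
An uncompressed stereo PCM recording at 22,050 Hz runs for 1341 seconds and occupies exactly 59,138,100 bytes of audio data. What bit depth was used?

8 bits

Bytes per sample = 59,138,100 / (22,050 × 1,341 × 2) = 59,138,100 / 59,138,100 = 1.
Bit depth = 1 × 8 = 8 bits.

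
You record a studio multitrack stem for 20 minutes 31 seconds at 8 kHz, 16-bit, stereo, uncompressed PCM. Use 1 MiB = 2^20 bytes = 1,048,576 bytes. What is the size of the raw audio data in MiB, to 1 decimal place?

37.6 MiB

Duration = 20 minutes 31 seconds = 1,231 s.
Bytes = 8,000 samples/s × 1,231 s × 2 bytes/sample × 2 ch = 39,392,000 bytes.
39,392,000 / 1,048,576 = 37.6 MiB.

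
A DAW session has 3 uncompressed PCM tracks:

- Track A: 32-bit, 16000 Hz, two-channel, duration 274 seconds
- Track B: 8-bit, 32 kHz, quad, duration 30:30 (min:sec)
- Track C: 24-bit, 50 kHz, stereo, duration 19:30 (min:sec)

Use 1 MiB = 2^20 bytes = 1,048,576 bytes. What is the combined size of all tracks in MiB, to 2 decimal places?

Track A: 16,000 × 274 × 4 × 2 = 35,072,000 bytes.
Track B: 30:30 (min:sec) = 1,830 s; 32,000 × 1,830 × 1 × 4 = 234,240,000 bytes.
Track C: 19:30 (min:sec) = 1,170 s; 50,000 × 1,170 × 3 × 2 = 351,000,000 bytes.
Total = 620,312,000 bytes = 591.58 MiB.

591.58 MiB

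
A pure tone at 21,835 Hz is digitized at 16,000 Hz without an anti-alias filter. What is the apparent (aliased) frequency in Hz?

Nyquist = 16,000/2 = 8,000 Hz; 21,835 Hz exceeds it.
Alias = |21,835 − 1×16,000| = |21,835 − 16,000| = 5,835 Hz.

5,835 Hz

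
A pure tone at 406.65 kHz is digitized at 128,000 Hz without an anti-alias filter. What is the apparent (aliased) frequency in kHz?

22.65 kHz

Nyquist = 128,000/2 = 64,000 Hz; 406,650 Hz exceeds it.
Alias = |406,650 − 3×128,000| = |406,650 − 384,000| = 22,650 Hz = 22.65 kHz.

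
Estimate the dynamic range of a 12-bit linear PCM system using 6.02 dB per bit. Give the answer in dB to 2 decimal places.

12 × 6.02 = 72.24 dB.

72.24 dB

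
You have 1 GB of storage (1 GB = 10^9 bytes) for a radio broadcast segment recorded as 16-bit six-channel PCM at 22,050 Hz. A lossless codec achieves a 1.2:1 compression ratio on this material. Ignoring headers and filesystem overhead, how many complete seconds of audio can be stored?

Uncompressed byte rate = 22,050 × 2 × 6 = 264,600 bytes/s.
After 1.2:1 compression, effective rate ≈ 220500 bytes/s.
Capacity = 1 × 1,000,000,000 = 1,000,000,000 bytes.
1,000,000,000 / effective rate ≈ 4535.15 s → 4,535 seconds.

4,535 seconds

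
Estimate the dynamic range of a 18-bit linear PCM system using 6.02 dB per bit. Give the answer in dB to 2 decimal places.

108.36 dB

18 × 6.02 = 108.36 dB.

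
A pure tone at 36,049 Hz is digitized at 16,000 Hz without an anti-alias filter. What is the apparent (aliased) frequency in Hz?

Nyquist = 16,000/2 = 8,000 Hz; 36,049 Hz exceeds it.
Alias = |36,049 − 2×16,000| = |36,049 − 32,000| = 4,049 Hz.

4,049 Hz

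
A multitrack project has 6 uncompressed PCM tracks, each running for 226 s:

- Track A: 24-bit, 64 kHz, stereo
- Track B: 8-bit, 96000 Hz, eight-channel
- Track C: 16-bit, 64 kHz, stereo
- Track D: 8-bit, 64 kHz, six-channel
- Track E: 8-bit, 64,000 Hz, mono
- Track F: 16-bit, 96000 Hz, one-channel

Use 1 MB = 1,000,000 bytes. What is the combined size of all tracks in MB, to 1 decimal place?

Track A: 64,000 × 226 × 3 × 2 = 86,784,000 bytes.
Track B: 96,000 × 226 × 1 × 8 = 173,568,000 bytes.
Track C: 64,000 × 226 × 2 × 2 = 57,856,000 bytes.
Track D: 64,000 × 226 × 1 × 6 = 86,784,000 bytes.
Track E: 64,000 × 226 × 1 × 1 = 14,464,000 bytes.
Track F: 96,000 × 226 × 2 × 1 = 43,392,000 bytes.
Total = 462,848,000 bytes = 462.8 MB.

462.8 MB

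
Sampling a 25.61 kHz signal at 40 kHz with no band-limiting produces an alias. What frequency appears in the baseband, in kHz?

Nyquist = 40,000/2 = 20,000 Hz; 25,610 Hz exceeds it.
Alias = |25,610 − 1×40,000| = |25,610 − 40,000| = 14,390 Hz = 14.39 kHz.

14.39 kHz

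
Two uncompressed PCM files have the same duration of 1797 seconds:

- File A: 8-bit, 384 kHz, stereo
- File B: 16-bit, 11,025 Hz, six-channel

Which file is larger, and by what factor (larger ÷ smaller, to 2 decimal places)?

File A, by a factor of 5.80

File A: 384,000 × 1 × 2 = 768,000 bytes/s.
File B: 11,025 × 2 × 6 = 132,300 bytes/s.
File A is larger; ratio = 1,380,096,000 / 237,743,100 = 5.80.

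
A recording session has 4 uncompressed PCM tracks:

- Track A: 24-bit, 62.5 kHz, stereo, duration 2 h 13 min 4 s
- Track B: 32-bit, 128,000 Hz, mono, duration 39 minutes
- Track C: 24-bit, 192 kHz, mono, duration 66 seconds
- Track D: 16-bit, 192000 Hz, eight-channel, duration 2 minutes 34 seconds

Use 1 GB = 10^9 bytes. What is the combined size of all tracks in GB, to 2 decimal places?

Track A: 2 h 13 min 4 s = 7,984 s; 62,500 × 7,984 × 3 × 2 = 2,994,000,000 bytes.
Track B: 39 minutes = 2,340 s; 128,000 × 2,340 × 4 × 1 = 1,198,080,000 bytes.
Track C: 192,000 × 66 × 3 × 1 = 38,016,000 bytes.
Track D: 2 minutes 34 seconds = 154 s; 192,000 × 154 × 2 × 8 = 473,088,000 bytes.
Total = 4,703,184,000 bytes = 4.70 GB.

4.70 GB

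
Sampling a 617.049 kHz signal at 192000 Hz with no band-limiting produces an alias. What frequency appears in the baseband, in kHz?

Nyquist = 192,000/2 = 96,000 Hz; 617,049 Hz exceeds it.
Alias = |617,049 − 3×192,000| = |617,049 − 576,000| = 41,049 Hz = 41.049 kHz.

41.049 kHz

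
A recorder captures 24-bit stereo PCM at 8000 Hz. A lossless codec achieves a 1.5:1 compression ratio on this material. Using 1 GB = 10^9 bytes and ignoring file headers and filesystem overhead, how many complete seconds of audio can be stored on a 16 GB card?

500,000 seconds

Uncompressed byte rate = 8,000 × 3 × 2 = 48,000 bytes/s.
After 1.5:1 compression, effective rate ≈ 32000 bytes/s.
Capacity = 16 × 1,000,000,000 = 16,000,000,000 bytes.
16,000,000,000 / effective rate ≈ 500000 s → 500,000 seconds.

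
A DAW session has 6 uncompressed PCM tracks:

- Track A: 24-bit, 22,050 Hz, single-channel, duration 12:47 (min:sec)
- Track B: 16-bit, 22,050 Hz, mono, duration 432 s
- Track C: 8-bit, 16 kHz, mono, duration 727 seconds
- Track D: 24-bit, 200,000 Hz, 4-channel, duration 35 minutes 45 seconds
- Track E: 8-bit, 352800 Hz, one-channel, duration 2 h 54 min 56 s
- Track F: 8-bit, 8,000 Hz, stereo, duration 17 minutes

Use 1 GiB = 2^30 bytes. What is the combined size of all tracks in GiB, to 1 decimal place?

Track A: 12:47 (min:sec) = 767 s; 22,050 × 767 × 3 × 1 = 50,737,050 bytes.
Track B: 22,050 × 432 × 2 × 1 = 19,051,200 bytes.
Track C: 16,000 × 727 × 1 × 1 = 11,632,000 bytes.
Track D: 35 minutes 45 seconds = 2,145 s; 200,000 × 2,145 × 3 × 4 = 5,148,000,000 bytes.
Track E: 2 h 54 min 56 s = 10,496 s; 352,800 × 10,496 × 1 × 1 = 3,702,988,800 bytes.
Track F: 17 minutes = 1,020 s; 8,000 × 1,020 × 1 × 2 = 16,320,000 bytes.
Total = 8,948,729,050 bytes = 8.3 GiB.

8.3 GiB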